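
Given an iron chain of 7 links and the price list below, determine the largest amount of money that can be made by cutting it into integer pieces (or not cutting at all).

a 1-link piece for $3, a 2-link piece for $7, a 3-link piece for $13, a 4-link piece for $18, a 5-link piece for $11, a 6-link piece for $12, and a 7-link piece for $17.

Build v[k] bottom-up: v[k] = max over allowed piece i of (p[i] + v[k−i]).
v[1] = 3
v[2] = 7
v[3] = 13
v[4] = 18
v[5] = 21  (first piece 1, then v[4]=18)
v[6] = 26  (first piece 3, then v[3]=13)
v[7] = 31  (first piece 3, then v[4]=18)
One optimal cutting: 4 + 3 → $18 + $13 = $31.

31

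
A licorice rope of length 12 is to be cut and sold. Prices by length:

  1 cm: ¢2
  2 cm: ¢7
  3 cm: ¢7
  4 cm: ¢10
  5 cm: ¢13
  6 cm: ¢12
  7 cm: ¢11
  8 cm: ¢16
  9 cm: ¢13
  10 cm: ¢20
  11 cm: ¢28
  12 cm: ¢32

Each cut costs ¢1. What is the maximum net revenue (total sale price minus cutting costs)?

37

Build r[k] bottom-up: r[k] = max over allowed piece i of (p[i] + r[k−i]) − 1 per cut.
r[1] = 2
r[2] = 7
r[3] = 8  (first piece 1, then r[2]=7)
r[4] = 13  (first piece 2, then r[2]=7)
r[5] = 14  (first piece 1, then r[4]=13)
r[6] = 19  (first piece 2, then r[4]=13)
r[7] = 20  (first piece 1, then r[6]=19)
r[8] = 25  (first piece 2, then r[6]=19)
r[9] = 26  (first piece 1, then r[8]=25)
r[10] = 31  (first piece 2, then r[8]=25)
r[11] = 32  (first piece 1, then r[10]=31)
r[12] = 37  (first piece 2, then r[10]=31)
One optimal plan: pieces 2 + 2 + 2 + 2 + 2 + 2 (5 cuts) → ¢42 − ¢5 = ¢37.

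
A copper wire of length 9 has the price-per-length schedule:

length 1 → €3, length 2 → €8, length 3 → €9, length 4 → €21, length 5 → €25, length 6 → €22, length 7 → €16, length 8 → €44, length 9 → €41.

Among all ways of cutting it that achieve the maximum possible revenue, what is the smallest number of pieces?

Build r[k] bottom-up: r[k] = max over allowed piece i of (p[i] + r[k−i]).
r[1] = 3
r[2] = max(3+3, 8+0) = 8
r[3] = max(3+8, 8+3, 9+0) = 11
r[4] = max(3+11, 8+8, 9+3, 21+0) = 21
r[5] = max(3+21, 8+11, 9+8, 21+3, 25+0) = 25
r[6] = max(3+25, 8+21, 9+11, 21+8, 25+3, 22+0) = 29
r[7] = max(3+29, 8+25, 9+21, …, 22+3, 16+0) = 33
r[8] = max(3+33, 8+29, 9+25, …, 16+3, 44+0) = 44
r[9] = max(3+44, 8+33, 9+29, …, 44+3, 41+0) = 47
Maximum revenue is €47.
Now minimize piece count subject to staying optimal: for each k, pieces[k] = 1 + min over i with p[i]+r[k−i]=r[k] of pieces[k−i].
pieces[6] = 2
pieces[7] = 2
pieces[8] = 1
pieces[9] = 2

2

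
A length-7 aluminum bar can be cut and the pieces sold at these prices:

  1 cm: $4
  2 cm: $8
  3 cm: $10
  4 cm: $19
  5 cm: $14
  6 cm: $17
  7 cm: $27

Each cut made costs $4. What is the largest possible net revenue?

Let v[k] be the best obtainable value from length k. For each k, try every first piece i and keep the best of price[i] + v[k−i] minus the 4 cut fee when i<k.
v[1] = 4
v[2] = max(4+4-4, 8+0) = 8
v[3] = max(4+8-4, 8+4-4, 10+0) = 10
v[4] = max(4+10-4, 8+8-4, 10+4-4, 19+0) = 19
v[5] = max(4+19-4, 8+10-4, 10+8-4, 19+4-4, 14+0) = 19
v[6] = max(4+19-4, 8+19-4, 10+10-4, 19+8-4, 14+4-4, 17+0) = 23
v[7] = max(4+23-4, 8+19-4, 10+19-4, …, 17+4-4, 27+0) = 27
Best is to make no cuts and sell whole for $27.

27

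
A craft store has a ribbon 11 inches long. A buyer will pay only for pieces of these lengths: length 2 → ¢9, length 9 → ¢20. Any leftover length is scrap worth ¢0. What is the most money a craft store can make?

45

Let r[k] be the best obtainable value from length k. For each k, try every first piece i and keep the best of price[i] + r[k−i].
r[1] = 0
r[2] = 9
r[3] = 9
r[4] = 18  (first piece 2, then r[2]=9)
r[5] = 18
r[6] = 27  (first piece 2, then r[4]=18)
r[7] = 27
r[8] = 36  (first piece 2, then r[6]=27)
r[9] = max(9+27, 20+0) = 36
r[10] = max(9+36, 20+0) = 45
r[11] = max(9+36, 20+9) = 45
One optimal cutting: pieces 2 + 2 + 2 + 2 + 2 with 1 inch of scrap → ¢45.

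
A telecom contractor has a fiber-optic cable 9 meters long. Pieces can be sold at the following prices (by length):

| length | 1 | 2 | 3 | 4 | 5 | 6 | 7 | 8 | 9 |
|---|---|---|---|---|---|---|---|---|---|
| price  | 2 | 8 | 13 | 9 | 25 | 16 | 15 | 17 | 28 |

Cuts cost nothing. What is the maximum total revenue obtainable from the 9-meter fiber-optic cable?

Build r[k] bottom-up: r[k] = max over allowed piece i of (p[i] + r[k−i]).
r[1] = 2
r[2] = max(2+2, 8+0) = 8
r[3] = max(2+8, 8+2, 13+0) = 13
r[4] = max(2+13, 8+8, 13+2, 9+0) = 16
r[5] = max(2+16, 8+13, 13+8, 9+2, 25+0) = 25
r[6] = max(2+25, 8+16, 13+13, 9+8, 25+2, 16+0) = 27
r[7] = max(2+27, 8+25, 13+16, …, 16+2, 15+0) = 33
r[8] = max(2+33, 8+27, 13+25, …, 15+2, 17+0) = 38
r[9] = max(2+38, 8+33, 13+27, …, 17+2, 28+0) = 41
One optimal cutting: 5 + 2 + 2 → $25 + $8 + $8 = $41.

41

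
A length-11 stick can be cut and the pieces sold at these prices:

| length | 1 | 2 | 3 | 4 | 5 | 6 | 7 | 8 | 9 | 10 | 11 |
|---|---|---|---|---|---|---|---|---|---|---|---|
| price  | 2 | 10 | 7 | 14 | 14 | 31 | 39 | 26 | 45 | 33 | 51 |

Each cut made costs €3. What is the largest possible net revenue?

53

Let v[k] be the best obtainable value from length k. For each k, try every first piece i and keep the best of price[i] + v[k−i] minus the 3 cut fee when i<k.
v[1] = 2
v[2] = 10
v[3] = 9  (first piece 1, then v[2]=10)
v[4] = 17  (first piece 2, then v[2]=10)
v[5] = 16  (first piece 1, then v[4]=17)
v[6] = 31
v[7] = 39
v[8] = 38  (first piece 1, then v[7]=39)
v[9] = 46  (first piece 2, then v[7]=39)
v[10] = 45  (first piece 1, then v[9]=46)
v[11] = 53  (first piece 2, then v[9]=46)
One optimal plan: pieces 7 + 2 + 2 (2 cuts) → €59 − €6 = €53.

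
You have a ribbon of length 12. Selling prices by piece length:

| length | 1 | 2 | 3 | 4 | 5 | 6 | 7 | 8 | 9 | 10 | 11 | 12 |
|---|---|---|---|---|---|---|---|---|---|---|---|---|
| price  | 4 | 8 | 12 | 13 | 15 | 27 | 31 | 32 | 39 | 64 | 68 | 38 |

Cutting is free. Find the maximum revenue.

Build R[k] bottom-up: R[k] = max over allowed piece i of (p[i] + R[k−i]).
R[1] = 4
R[2] = max(4+4, 8+0) = 8
R[3] = max(4+8, 8+4, 12+0) = 12
R[4] = max(4+12, 8+8, 12+4, 13+0) = 16
R[5] = max(4+16, 8+12, 12+8, 13+4, 15+0) = 20
R[6] = max(4+20, 8+16, 12+12, 13+8, 15+4, 27+0) = 27
R[7] = max(4+27, 8+20, 12+16, …, 27+4, 31+0) = 31
R[8] = max(4+31, 8+27, 12+20, …, 31+4, 32+0) = 35
R[9] = max(4+35, 8+31, 12+27, …, 32+4, 39+0) = 39
R[10] = max(4+39, 8+35, 12+31, …, 39+4, 64+0) = 64
R[11] = max(4+64, 8+39, 12+35, …, 64+4, 68+0) = 68
R[12] = max(4+68, 8+64, 12+39, …, 68+4, 38+0) = 72
One optimal cutting: 10 + 1 + 1 → ¢64 + ¢4 + ¢4 = ¢72.

72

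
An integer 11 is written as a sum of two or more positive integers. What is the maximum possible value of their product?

54

Define f[k] = max over 1≤i<k of i · max(k−i, f[k−i]); the inner max lets the remainder stay uncut if that's better.
f[2] = 1*max(1,0) = 1*1 = 1
f[3] = 1*max(2,1) = 1*2 = 2
f[4] = 2*max(2,1) = 2*2 = 4
f[5] = 2*max(3,2) = 2*3 = 6
f[6] = 3*max(3,2) = 3*3 = 9
f[7] = 2*max(5,6) = 2*6 = 12
f[8] = 2*max(6,9) = 2*9 = 18
f[9] = 3*max(6,9) = 3*9 = 27
f[10] = 2*max(8,18) = 2*18 = 36
f[11] = 2*max(9,27) = 2*27 = 54
One optimal split: 3 + 3 + 3 + 2; product 3*3*3*2 = 54.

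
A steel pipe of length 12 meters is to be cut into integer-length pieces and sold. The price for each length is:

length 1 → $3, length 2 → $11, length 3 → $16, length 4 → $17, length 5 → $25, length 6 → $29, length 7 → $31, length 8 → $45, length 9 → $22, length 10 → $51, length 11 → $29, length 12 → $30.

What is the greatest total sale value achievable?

Build best[k] bottom-up: best[k] = max over allowed piece i of (p[i] + best[k−i]).
best[1] = 3
best[2] = 11
best[3] = 16
best[4] = 22  (first piece 2, then best[2]=11)
best[5] = 27  (first piece 2, then best[3]=16)
best[6] = 33  (first piece 2, then best[4]=22)
best[7] = 38  (first piece 2, then best[5]=27)
best[8] = 45
best[9] = 49  (first piece 2, then best[7]=38)
best[10] = 56  (first piece 2, then best[8]=45)
best[11] = 61  (first piece 3, then best[8]=45)
best[12] = 67  (first piece 2, then best[10]=56)
One optimal cutting: 8 + 2 + 2 → $45 + $11 + $11 = $67.

67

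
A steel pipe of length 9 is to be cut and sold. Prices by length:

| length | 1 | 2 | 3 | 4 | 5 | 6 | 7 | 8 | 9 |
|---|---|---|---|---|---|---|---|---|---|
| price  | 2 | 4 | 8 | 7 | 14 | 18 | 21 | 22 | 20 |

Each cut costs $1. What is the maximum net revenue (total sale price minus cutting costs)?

Consider every possible first cut. net[k] is the best of p[i]+net[k−i] over all sellable i≤k, charging 1 whenever i<k.
net[1] = 2
net[2] = 4
net[3] = 8
net[4] = 9  (first piece 1, then net[3]=8)
net[5] = 14
net[6] = 18
net[7] = 21
net[8] = 22  (first piece 1, then net[7]=21)
net[9] = 25  (first piece 3, then net[6]=18)
One optimal plan: pieces 6 + 3 (1 cut) → $26 − $1 = $25.

25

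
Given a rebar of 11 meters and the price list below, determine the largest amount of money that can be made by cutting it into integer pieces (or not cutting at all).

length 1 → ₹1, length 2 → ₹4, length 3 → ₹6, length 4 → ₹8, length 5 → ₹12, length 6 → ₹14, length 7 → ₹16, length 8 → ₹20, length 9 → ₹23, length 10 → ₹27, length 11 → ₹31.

Let r[k] be the best obtainable value from length k. For each k, try every first piece i and keep the best of price[i] + r[k−i].
r[1] = 1
r[2] = 4
r[3] = 6
r[4] = 8  (first piece 2, then r[2]=4)
r[5] = 12
r[6] = 14
r[7] = 16  (first piece 2, then r[5]=12)
r[8] = 20
r[9] = 23
r[10] = 27
r[11] = 31
Best is to sell the whole 11-meter piece uncut for ₹31.

31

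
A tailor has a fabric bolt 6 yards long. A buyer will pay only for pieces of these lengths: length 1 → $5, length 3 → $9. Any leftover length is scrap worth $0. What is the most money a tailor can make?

30

Let best[k] be the best obtainable value from length k. For each k, try every first piece i and keep the best of price[i] + best[k−i].
best[1] = 5
best[2] = 10  (first piece 1, then best[1]=5)
best[3] = max(5+10, 9+0) = 15
best[4] = max(5+15, 9+5) = 20
best[5] = max(5+20, 9+10) = 25
best[6] = max(5+25, 9+15) = 30
One optimal cutting: 1 + 1 + 1 + 1 + 1 + 1 → $30.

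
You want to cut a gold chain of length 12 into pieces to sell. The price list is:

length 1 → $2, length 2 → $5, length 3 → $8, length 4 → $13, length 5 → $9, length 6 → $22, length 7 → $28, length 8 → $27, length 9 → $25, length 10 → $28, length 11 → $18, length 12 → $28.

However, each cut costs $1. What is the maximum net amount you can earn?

Build v[k] bottom-up: v[k] = max over allowed piece i of (p[i] + v[k−i]) − 1 per cut.
v[1] = 2
v[2] = 5
v[3] = 8
v[4] = 13
v[5] = 14  (first piece 1, then v[4]=13)
v[6] = 22
v[7] = 28
v[8] = 29  (first piece 1, then v[7]=28)
v[9] = 32  (first piece 2, then v[7]=28)
v[10] = 35  (first piece 3, then v[7]=28)
v[11] = 40  (first piece 4, then v[7]=28)
v[12] = 43  (first piece 6, then v[6]=22)
One optimal plan: pieces 6 + 6 (1 cut) → $44 − $1 = $43.

43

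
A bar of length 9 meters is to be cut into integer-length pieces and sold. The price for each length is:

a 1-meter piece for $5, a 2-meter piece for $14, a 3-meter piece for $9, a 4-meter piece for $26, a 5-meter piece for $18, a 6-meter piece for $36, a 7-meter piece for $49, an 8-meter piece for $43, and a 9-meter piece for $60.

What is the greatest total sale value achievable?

63

Consider every possible first cut. R[k] is the best of p[i]+R[k−i] over all sellable i≤k.
R[1] = 5
R[2] = max(5+5, 14+0) = 14
R[3] = max(5+14, 14+5, 9+0) = 19
R[4] = max(5+19, 14+14, 9+5, 26+0) = 28
R[5] = max(5+28, 14+19, 9+14, 26+5, 18+0) = 33
R[6] = max(5+33, 14+28, 9+19, 26+14, 18+5, 36+0) = 42
R[7] = max(5+42, 14+33, 9+28, …, 36+5, 49+0) = 49
R[8] = max(5+49, 14+42, 9+33, …, 49+5, 43+0) = 56
R[9] = max(5+56, 14+49, 9+42, …, 43+5, 60+0) = 63
One optimal cutting: 7 + 2 → $49 + $14 = $63.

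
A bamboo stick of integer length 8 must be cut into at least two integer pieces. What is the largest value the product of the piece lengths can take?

Define prod[k] = max over 1≤i<k of i · max(k−i, prod[k−i]); the inner max lets the remainder stay uncut if that's better.
prod[2] = 1·max(1,0) = 1·1 = 1
prod[3] = 1·max(2,1) = 1·2 = 2
prod[4] = 2·max(2,1) = 2·2 = 4
prod[5] = 2·max(3,2) = 2·3 = 6
prod[6] = 3·max(3,2) = 3·3 = 9
prod[7] = 2·max(5,6) = 2·6 = 12
prod[8] = 2·max(6,9) = 2·9 = 18
One optimal split: 3 + 3 + 2; product 3·3·2 = 18.

18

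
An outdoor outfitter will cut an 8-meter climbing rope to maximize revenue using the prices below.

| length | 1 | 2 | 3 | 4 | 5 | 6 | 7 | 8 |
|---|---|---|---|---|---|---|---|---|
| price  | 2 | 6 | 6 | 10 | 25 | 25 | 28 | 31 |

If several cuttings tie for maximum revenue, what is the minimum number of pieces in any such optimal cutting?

3

Let r[k] be the best obtainable value from length k. For each k, try every first piece i and keep the best of price[i] + r[k−i].
r[1] = 2
r[2] = 6
r[3] = 8  (first piece 1, then r[2]=6)
r[4] = 12  (first piece 2, then r[2]=6)
r[5] = 25
r[6] = 27  (first piece 1, then r[5]=25)
r[7] = 31  (first piece 2, then r[5]=25)
r[8] = 33  (first piece 1, then r[7]=31)
Maximum revenue is €33.
Now minimize piece count subject to staying optimal: for each k, pieces[k] = 1 + min over i with p[i]+r[k−i]=r[k] of pieces[k−i].
pieces[5] = 1
pieces[6] = 2
pieces[7] = 2
pieces[8] = 3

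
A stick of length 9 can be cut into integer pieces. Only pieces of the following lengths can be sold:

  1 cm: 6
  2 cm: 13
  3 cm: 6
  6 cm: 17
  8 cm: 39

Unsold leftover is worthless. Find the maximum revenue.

58

Build f[k] bottom-up: f[k] = max over allowed piece i of (p[i] + f[k−i]).
f[1] = 6
f[2] = max(6+6, 13+0) = 13
f[3] = max(6+13, 13+6, 6+0) = 19
f[4] = max(6+19, 13+13, 6+6) = 26
f[5] = max(6+26, 13+19, 6+13) = 32
f[6] = max(6+32, 13+26, 6+19, 17+0) = 39
f[7] = max(6+39, 13+32, 6+26, 17+6) = 45
f[8] = max(6+45, 13+39, 6+32, 17+13, 39+0) = 52
f[9] = max(6+52, 13+45, 6+39, 17+19, 39+6) = 58
One optimal cutting: 2 + 2 + 2 + 2 + 1 → 58.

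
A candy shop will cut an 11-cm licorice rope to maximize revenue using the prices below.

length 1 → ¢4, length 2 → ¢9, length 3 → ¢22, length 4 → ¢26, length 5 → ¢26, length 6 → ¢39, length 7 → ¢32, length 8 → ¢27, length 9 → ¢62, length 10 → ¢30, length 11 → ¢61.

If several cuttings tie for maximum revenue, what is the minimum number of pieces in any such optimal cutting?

4

Let r[k] be the best obtainable value from length k. For each k, try every first piece i and keep the best of price[i] + r[k−i].
r[1] = 4
r[2] = 9
r[3] = 22
r[4] = 26  (first piece 1, then r[3]=22)
r[5] = 31  (first piece 2, then r[3]=22)
r[6] = 44  (first piece 3, then r[3]=22)
r[7] = 48  (first piece 1, then r[6]=44)
r[8] = 53  (first piece 2, then r[6]=44)
r[9] = 66  (first piece 3, then r[6]=44)
r[10] = 70  (first piece 1, then r[9]=66)
r[11] = 75  (first piece 2, then r[9]=66)
Maximum revenue is ¢75.
Now minimize piece count subject to staying optimal: for each k, pieces[k] = 1 + min over i with p[i]+r[k−i]=r[k] of pieces[k−i].
pieces[8] = 3
pieces[9] = 3
pieces[10] = 3
pieces[11] = 4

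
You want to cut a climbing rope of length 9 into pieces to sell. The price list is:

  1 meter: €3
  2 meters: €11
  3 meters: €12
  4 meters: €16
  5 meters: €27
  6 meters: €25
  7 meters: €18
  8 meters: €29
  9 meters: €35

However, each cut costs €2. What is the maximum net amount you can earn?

45

Build v[k] bottom-up: v[k] = max over allowed piece i of (p[i] + v[k−i]) − 2 per cut.
v[1] = 3
v[2] = max(3+3-2, 11+0) = 11
v[3] = max(3+11-2, 11+3-2, 12+0) = 12
v[4] = max(3+12-2, 11+11-2, 12+3-2, 16+0) = 20
v[5] = max(3+20-2, 11+12-2, 12+11-2, 16+3-2, 27+0) = 27
v[6] = max(3+27-2, 11+20-2, 12+12-2, 16+11-2, 27+3-2, 25+0) = 29
v[7] = max(3+29-2, 11+27-2, 12+20-2, …, 25+3-2, 18+0) = 36
v[8] = max(3+36-2, 11+29-2, 12+27-2, …, 18+3-2, 29+0) = 38
v[9] = max(3+38-2, 11+36-2, 12+29-2, …, 29+3-2, 35+0) = 45
One optimal plan: pieces 5 + 2 + 2 (2 cuts) → €49 − €4 = €45.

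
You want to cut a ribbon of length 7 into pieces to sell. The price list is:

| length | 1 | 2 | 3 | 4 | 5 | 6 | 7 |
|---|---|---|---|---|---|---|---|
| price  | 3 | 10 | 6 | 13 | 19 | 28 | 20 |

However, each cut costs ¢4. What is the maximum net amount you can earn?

27

Consider every possible first cut. v[k] is the best of p[i]+v[k−i] over all sellable i≤k, charging 4 whenever i<k.
v[1] = 3
v[2] = max(3+3-4, 10+0) = 10
v[3] = max(3+10-4, 10+3-4, 6+0) = 9
v[4] = max(3+9-4, 10+10-4, 6+3-4, 13+0) = 16
v[5] = max(3+16-4, 10+9-4, 6+10-4, 13+3-4, 19+0) = 19
v[6] = max(3+19-4, 10+16-4, 6+9-4, 13+10-4, 19+3-4, 28+0) = 28
v[7] = max(3+28-4, 10+19-4, 6+16-4, …, 28+3-4, 20+0) = 27
One optimal plan: pieces 6 + 1 (1 cut) → ¢31 − ¢4 = ¢27.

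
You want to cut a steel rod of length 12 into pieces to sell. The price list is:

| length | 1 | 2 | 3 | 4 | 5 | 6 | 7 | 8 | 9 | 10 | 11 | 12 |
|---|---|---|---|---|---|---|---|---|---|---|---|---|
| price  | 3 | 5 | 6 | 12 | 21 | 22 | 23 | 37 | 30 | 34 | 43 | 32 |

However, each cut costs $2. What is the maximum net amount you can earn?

47

Consider every possible first cut. net[k] is the best of p[i]+net[k−i] over all sellable i≤k, charging 2 whenever i<k.
net[1] = 3
net[2] = 5
net[3] = 6  (first piece 1, then net[2]=5)
net[4] = 12
net[5] = 21
net[6] = 22  (first piece 1, then net[5]=21)
net[7] = 24  (first piece 2, then net[5]=21)
net[8] = 37
net[9] = 38  (first piece 1, then net[8]=37)
net[10] = 40  (first piece 2, then net[8]=37)
net[11] = 43
net[12] = 47  (first piece 4, then net[8]=37)
One optimal plan: pieces 8 + 4 (1 cut) → $49 − $2 = $47.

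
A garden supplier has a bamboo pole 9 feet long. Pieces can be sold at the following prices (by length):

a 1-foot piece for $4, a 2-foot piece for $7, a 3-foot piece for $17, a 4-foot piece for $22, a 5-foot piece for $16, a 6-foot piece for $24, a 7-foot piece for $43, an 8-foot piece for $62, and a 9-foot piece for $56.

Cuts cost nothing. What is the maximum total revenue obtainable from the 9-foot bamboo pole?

Let R[k] be the best obtainable value from length k. For each k, try every first piece i and keep the best of price[i] + R[k−i].
R[1] = 4
R[2] = 8  (first piece 1, then R[1]=4)
R[3] = 17
R[4] = 22
R[5] = 26  (first piece 1, then R[4]=22)
R[6] = 34  (first piece 3, then R[3]=17)
R[7] = 43
R[8] = 62
R[9] = 66  (first piece 1, then R[8]=62)
One optimal cutting: 8 + 1 → $62 + $4 = $66.

66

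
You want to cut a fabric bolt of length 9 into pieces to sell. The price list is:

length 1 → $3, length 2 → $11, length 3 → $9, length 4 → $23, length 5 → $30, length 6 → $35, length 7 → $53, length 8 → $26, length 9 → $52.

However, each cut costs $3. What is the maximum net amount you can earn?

Build v[k] bottom-up: v[k] = max over allowed piece i of (p[i] + v[k−i]) − 3 per cut.
v[1] = 3
v[2] = max(3+3-3, 11+0) = 11
v[3] = max(3+11-3, 11+3-3, 9+0) = 11
v[4] = max(3+11-3, 11+11-3, 9+3-3, 23+0) = 23
v[5] = max(3+23-3, 11+11-3, 9+11-3, 23+3-3, 30+0) = 30
v[6] = max(3+30-3, 11+23-3, 9+11-3, 23+11-3, 30+3-3, 35+0) = 35
v[7] = max(3+35-3, 11+30-3, 9+23-3, …, 35+3-3, 53+0) = 53
v[8] = max(3+53-3, 11+35-3, 9+30-3, …, 53+3-3, 26+0) = 53
v[9] = max(3+53-3, 11+53-3, 9+35-3, …, 26+3-3, 52+0) = 61
One optimal plan: pieces 7 + 2 (1 cut) → $64 − $3 = $61.

61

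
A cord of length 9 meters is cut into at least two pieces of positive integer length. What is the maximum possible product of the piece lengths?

27

Fill f[k] for k=2..9: at each k try every first piece i and multiply by the better of (k−i) uncut or f[k−i].
f[2] = 1×max(1,0) = 1×1 = 1
f[3] = max(1×2, 2×1) = 2
f[4] = max(1×3, 2×2, 3×1) = 4
f[5] = max(1×4, 2×3, 3×2, 4×1) = 6
f[6] = max(1×6, 2×4, 3×3, 4×2, 5×1) = 9
f[7] = max(1×9, 2×6, 3×4, 4×3, 5×2, 6×1) = 12
f[8] = max(1×12, 2×9, 3×6, …, 6×2, 7×1) = 18
f[9] = max(1×18, 2×12, 3×9, …, 7×2, 8×1) = 27
One optimal split: 3 + 3 + 3; product 3×3×3 = 27.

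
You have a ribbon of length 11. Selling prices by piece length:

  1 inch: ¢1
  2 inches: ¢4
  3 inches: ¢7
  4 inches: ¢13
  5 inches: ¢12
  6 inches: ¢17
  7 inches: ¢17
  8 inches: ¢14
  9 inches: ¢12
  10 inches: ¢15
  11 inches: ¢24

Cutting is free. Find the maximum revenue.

33

Let v[k] be the best obtainable value from length k. For each k, try every first piece i and keep the best of price[i] + v[k−i].
v[1] = 1
v[2] = 4
v[3] = 7
v[4] = 13
v[5] = 14  (first piece 1, then v[4]=13)
v[6] = 17  (first piece 2, then v[4]=13)
v[7] = 20  (first piece 3, then v[4]=13)
v[8] = 26  (first piece 4, then v[4]=13)
v[9] = 27  (first piece 1, then v[8]=26)
v[10] = 30  (first piece 2, then v[8]=26)
v[11] = 33  (first piece 3, then v[8]=26)
One optimal cutting: 4 + 4 + 3 → ¢13 + ¢13 + ¢7 = ¢33.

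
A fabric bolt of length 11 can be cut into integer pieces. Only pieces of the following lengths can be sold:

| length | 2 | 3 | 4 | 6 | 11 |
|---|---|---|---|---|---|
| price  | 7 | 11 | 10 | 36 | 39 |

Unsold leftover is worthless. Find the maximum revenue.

Consider every possible first cut. r[k] is the best of p[i]+r[k−i] over all sellable i≤k.
r[1] = 0
r[2] = 7
r[3] = max(7+0, 11+0) = 11
r[4] = max(7+7, 11+0, 10+0) = 14
r[5] = max(7+11, 11+7, 10+0) = 18
r[6] = max(7+14, 11+11, 10+7, 36+0) = 36
r[7] = max(7+18, 11+14, 10+11, 36+0) = 36
r[8] = max(7+36, 11+18, 10+14, 36+7) = 43
r[9] = max(7+36, 11+36, 10+18, 36+11) = 47
r[10] = max(7+43, 11+36, 10+36, 36+14) = 50
r[11] = max(7+47, 11+43, 10+36, 36+18, 39+0) = 54
One optimal cutting: 6 + 3 + 2 → $54.

54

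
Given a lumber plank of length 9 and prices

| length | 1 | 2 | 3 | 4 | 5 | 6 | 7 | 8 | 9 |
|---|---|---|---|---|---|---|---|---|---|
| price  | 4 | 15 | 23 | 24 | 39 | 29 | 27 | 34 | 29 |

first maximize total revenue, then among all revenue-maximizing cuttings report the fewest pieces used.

3

Let r[k] be the best obtainable value from length k. For each k, try every first piece i and keep the best of price[i] + r[k−i].
r[1] = 4
r[2] = max(4+4, 15+0) = 15
r[3] = max(4+15, 15+4, 23+0) = 23
r[4] = max(4+23, 15+15, 23+4, 24+0) = 30
r[5] = max(4+30, 15+23, 23+15, 24+4, 39+0) = 39
r[6] = max(4+39, 15+30, 23+23, 24+15, 39+4, 29+0) = 46
r[7] = max(4+46, 15+39, 23+30, …, 29+4, 27+0) = 54
r[8] = max(4+54, 15+46, 23+39, …, 27+4, 34+0) = 62
r[9] = max(4+62, 15+54, 23+46, …, 34+4, 29+0) = 69
Maximum revenue is $69.
Now minimize piece count subject to staying optimal: for each k, pieces[k] = 1 + min over i with p[i]+r[k−i]=r[k] of pieces[k−i].
pieces[6] = 2
pieces[7] = 2
pieces[8] = 2
pieces[9] = 3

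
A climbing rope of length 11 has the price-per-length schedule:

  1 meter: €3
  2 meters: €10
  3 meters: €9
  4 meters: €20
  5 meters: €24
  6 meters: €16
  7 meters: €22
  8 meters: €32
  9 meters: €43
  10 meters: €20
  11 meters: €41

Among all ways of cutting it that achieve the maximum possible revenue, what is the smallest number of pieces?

Let r[k] be the best obtainable value from length k. For each k, try every first piece i and keep the best of price[i] + r[k−i].
r[1] = 3
r[2] = max(3+3, 10+0) = 10
r[3] = max(3+10, 10+3, 9+0) = 13
r[4] = max(3+13, 10+10, 9+3, 20+0) = 20
r[5] = max(3+20, 10+13, 9+10, 20+3, 24+0) = 24
r[6] = max(3+24, 10+20, 9+13, 20+10, 24+3, 16+0) = 30
r[7] = max(3+30, 10+24, 9+20, …, 16+3, 22+0) = 34
r[8] = max(3+34, 10+30, 9+24, …, 22+3, 32+0) = 40
r[9] = max(3+40, 10+34, 9+30, …, 32+3, 43+0) = 44
r[10] = max(3+44, 10+40, 9+34, …, 43+3, 20+0) = 50
r[11] = max(3+50, 10+44, 9+40, …, 20+3, 41+0) = 54
Maximum revenue is €54.
Now minimize piece count subject to staying optimal: for each k, pieces[k] = 1 + min over i with p[i]+r[k−i]=r[k] of pieces[k−i].
pieces[8] = 2
pieces[9] = 2
pieces[10] = 3
pieces[11] = 3

3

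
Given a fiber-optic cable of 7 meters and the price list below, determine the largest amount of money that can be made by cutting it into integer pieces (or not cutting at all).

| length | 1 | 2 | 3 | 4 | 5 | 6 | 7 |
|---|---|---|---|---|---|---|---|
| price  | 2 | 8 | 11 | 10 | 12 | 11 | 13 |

Consider every possible first cut. r[k] is the best of p[i]+r[k−i] over all sellable i≤k.
r[1] = 2
r[2] = 8
r[3] = 11
r[4] = 16  (first piece 2, then r[2]=8)
r[5] = 19  (first piece 2, then r[3]=11)
r[6] = 24  (first piece 2, then r[4]=16)
r[7] = 27  (first piece 2, then r[5]=19)
One optimal cutting: 3 + 2 + 2 → $11 + $8 + $8 = $27.

27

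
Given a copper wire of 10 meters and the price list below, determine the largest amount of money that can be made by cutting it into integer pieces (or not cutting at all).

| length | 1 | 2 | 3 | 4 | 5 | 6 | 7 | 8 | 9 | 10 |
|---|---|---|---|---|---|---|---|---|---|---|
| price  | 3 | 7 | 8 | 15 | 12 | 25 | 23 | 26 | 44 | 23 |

47

Let R[k] be the best obtainable value from length k. For each k, try every first piece i and keep the best of price[i] + R[k−i].
R[1] = 3
R[2] = max(3+3, 7+0) = 7
R[3] = max(3+7, 7+3, 8+0) = 10
R[4] = max(3+10, 7+7, 8+3, 15+0) = 15
R[5] = max(3+15, 7+10, 8+7, 15+3, 12+0) = 18
R[6] = max(3+18, 7+15, 8+10, 15+7, 12+3, 25+0) = 25
R[7] = max(3+25, 7+18, 8+15, …, 25+3, 23+0) = 28
R[8] = max(3+28, 7+25, 8+18, …, 23+3, 26+0) = 32
R[9] = max(3+32, 7+28, 8+25, …, 26+3, 44+0) = 44
R[10] = max(3+44, 7+32, 8+28, …, 44+3, 23+0) = 47
One optimal cutting: 9 + 1 → €44 + €3 = €47.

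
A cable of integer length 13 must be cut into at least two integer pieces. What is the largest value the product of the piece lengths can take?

108

Define m[k] = max over 1≤i<k of i · max(k−i, m[k−i]); the inner max lets the remainder stay uncut if that's better.
m[2] = 1·max(1,0) = 1·1 = 1
m[3] = 1·max(2,1) = 1·2 = 2
m[4] = 2·max(2,1) = 2·2 = 4
m[5] = 2·max(3,2) = 2·3 = 6
m[6] = 3·max(3,2) = 3·3 = 9
m[7] = 2·max(5,6) = 2·6 = 12
m[8] = 2·max(6,9) = 2·9 = 18
m[9] = 3·max(6,9) = 3·9 = 27
m[10] = 2·max(8,18) = 2·18 = 36
m[11] = 2·max(9,27) = 2·27 = 54
m[12] = 3·max(9,27) = 3·27 = 81
m[13] = 2·max(11,54) = 2·54 = 108
One optimal split: 3 + 3 + 3 + 2 + 2; product 3·3·3·2·2 = 108.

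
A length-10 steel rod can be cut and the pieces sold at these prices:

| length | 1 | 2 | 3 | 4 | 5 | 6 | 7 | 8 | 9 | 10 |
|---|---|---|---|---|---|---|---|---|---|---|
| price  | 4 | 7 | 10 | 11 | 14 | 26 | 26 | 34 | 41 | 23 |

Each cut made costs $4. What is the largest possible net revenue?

Build v[k] bottom-up: v[k] = max over allowed piece i of (p[i] + v[k−i]) − 4 per cut.
v[1] = 4
v[2] = 7
v[3] = 10
v[4] = 11
v[5] = 14
v[6] = 26
v[7] = 26  (first piece 1, then v[6]=26)
v[8] = 34
v[9] = 41
v[10] = 41  (first piece 1, then v[9]=41)
One optimal plan: pieces 9 + 1 (1 cut) → $45 − $4 = $41.

41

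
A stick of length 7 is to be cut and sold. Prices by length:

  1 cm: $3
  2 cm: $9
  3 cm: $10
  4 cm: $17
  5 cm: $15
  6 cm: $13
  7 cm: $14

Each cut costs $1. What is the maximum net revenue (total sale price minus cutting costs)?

Build v[k] bottom-up: v[k] = max over allowed piece i of (p[i] + v[k−i]) − 1 per cut.
v[1] = 3
v[2] = max(3+3-1, 9+0) = 9
v[3] = max(3+9-1, 9+3-1, 10+0) = 11
v[4] = max(3+11-1, 9+9-1, 10+3-1, 17+0) = 17
v[5] = max(3+17-1, 9+11-1, 10+9-1, 17+3-1, 15+0) = 19
v[6] = max(3+19-1, 9+17-1, 10+11-1, 17+9-1, 15+3-1, 13+0) = 25
v[7] = max(3+25-1, 9+19-1, 10+17-1, …, 13+3-1, 14+0) = 27
One optimal plan: pieces 2 + 2 + 2 + 1 (3 cuts) → $30 − $3 = $27.

27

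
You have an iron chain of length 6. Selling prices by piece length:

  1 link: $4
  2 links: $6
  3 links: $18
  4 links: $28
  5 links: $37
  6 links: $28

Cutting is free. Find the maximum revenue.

Build v[k] bottom-up: v[k] = max over allowed piece i of (p[i] + v[k−i]).
v[1] = 4
v[2] = max(4+4, 6+0) = 8
v[3] = max(4+8, 6+4, 18+0) = 18
v[4] = max(4+18, 6+8, 18+4, 28+0) = 28
v[5] = max(4+28, 6+18, 18+8, 28+4, 37+0) = 37
v[6] = max(4+37, 6+28, 18+18, 28+8, 37+4, 28+0) = 41
One optimal cutting: 5 + 1 → $37 + $4 = $41.

41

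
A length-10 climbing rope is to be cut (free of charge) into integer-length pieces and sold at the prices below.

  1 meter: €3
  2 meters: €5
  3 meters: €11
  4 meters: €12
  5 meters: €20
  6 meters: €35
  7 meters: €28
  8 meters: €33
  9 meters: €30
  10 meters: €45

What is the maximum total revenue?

Consider every possible first cut. r[k] is the best of p[i]+r[k−i] over all sellable i≤k.
r[1] = 3
r[2] = 6  (first piece 1, then r[1]=3)
r[3] = 11
r[4] = 14  (first piece 1, then r[3]=11)
r[5] = 20
r[6] = 35
r[7] = 38  (first piece 1, then r[6]=35)
r[8] = 41  (first piece 1, then r[7]=38)
r[9] = 46  (first piece 3, then r[6]=35)
r[10] = 49  (first piece 1, then r[9]=46)
One optimal cutting: 6 + 3 + 1 → €35 + €11 + €3 = €49.

49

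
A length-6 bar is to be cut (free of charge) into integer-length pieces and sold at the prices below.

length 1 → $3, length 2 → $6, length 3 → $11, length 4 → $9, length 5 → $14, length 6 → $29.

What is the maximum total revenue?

29

Consider every possible first cut. R[k] is the best of p[i]+R[k−i] over all sellable i≤k.
R[1] = 3
R[2] = max(3+3, 6+0) = 6
R[3] = max(3+6, 6+3, 11+0) = 11
R[4] = max(3+11, 6+6, 11+3, 9+0) = 14
R[5] = max(3+14, 6+11, 11+6, 9+3, 14+0) = 17
R[6] = max(3+17, 6+14, 11+11, 9+6, 14+3, 29+0) = 29
Best is to sell the whole 6-unit piece uncut for $29.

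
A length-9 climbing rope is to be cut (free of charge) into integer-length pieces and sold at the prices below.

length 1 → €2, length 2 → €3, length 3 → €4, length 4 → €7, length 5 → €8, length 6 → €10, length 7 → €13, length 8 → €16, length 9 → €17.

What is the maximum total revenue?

18

Build r[k] bottom-up: r[k] = max over allowed piece i of (p[i] + r[k−i]).
r[1] = 2
r[2] = 4  (first piece 1, then r[1]=2)
r[3] = 6  (first piece 1, then r[2]=4)
r[4] = 8  (first piece 1, then r[3]=6)
r[5] = 10  (first piece 1, then r[4]=8)
r[6] = 12  (first piece 1, then r[5]=10)
r[7] = 14  (first piece 1, then r[6]=12)
r[8] = 16  (first piece 1, then r[7]=14)
r[9] = 18  (first piece 1, then r[8]=16)
One optimal cutting: 1 + 1 + 1 + 1 + 1 + 1 + 1 + 1 + 1 → €2 + €2 + €2 + €2 + €2 + €2 + €2 + €2 + €2 = €18.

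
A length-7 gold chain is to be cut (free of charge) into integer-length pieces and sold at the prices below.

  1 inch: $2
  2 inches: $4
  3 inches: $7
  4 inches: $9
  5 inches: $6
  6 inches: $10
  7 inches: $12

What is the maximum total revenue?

16

Let v[k] be the best obtainable value from length k. For each k, try every first piece i and keep the best of price[i] + v[k−i].
v[1] = 2
v[2] = max(2+2, 4+0) = 4
v[3] = max(2+4, 4+2, 7+0) = 7
v[4] = max(2+7, 4+4, 7+2, 9+0) = 9
v[5] = max(2+9, 4+7, 7+4, 9+2, 6+0) = 11
v[6] = max(2+11, 4+9, 7+7, 9+4, 6+2, 10+0) = 14
v[7] = max(2+14, 4+11, 7+9, …, 10+2, 12+0) = 16
One optimal cutting: 3 + 3 + 1 → $7 + $7 + $2 = $16.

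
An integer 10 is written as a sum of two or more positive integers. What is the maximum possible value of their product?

Fill prod[k] for k=2..10: at each k try every first piece i and multiply by the better of (k−i) uncut or prod[k−i].
Small cases: prod[2]=1, prod[3]=2, prod[4]=4, prod[5]=6.
prod[6] = max(1×6, 2×4, 3×3, 4×2, 5×1) = 9
prod[7] = max(1×9, 2×6, 3×4, 4×3, 5×2, 6×1) = 12
prod[8] = max(1×12, 2×9, 3×6, …, 6×2, 7×1) = 18
prod[9] = max(1×18, 2×12, 3×9, …, 7×2, 8×1) = 27
prod[10] = max(1×27, 2×18, 3×12, …, 8×2, 9×1) = 36
One optimal split: 3 + 3 + 2 + 2; product 3×3×2×2 = 36.

36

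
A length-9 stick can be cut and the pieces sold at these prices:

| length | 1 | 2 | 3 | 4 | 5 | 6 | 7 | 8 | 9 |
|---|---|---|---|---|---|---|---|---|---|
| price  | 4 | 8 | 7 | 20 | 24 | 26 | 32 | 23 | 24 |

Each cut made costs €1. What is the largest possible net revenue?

43

Consider every possible first cut. net[k] is the best of p[i]+net[k−i] over all sellable i≤k, charging 1 whenever i<k.
net[1] = 4
net[2] = 8
net[3] = 11  (first piece 1, then net[2]=8)
net[4] = 20
net[5] = 24
net[6] = 27  (first piece 1, then net[5]=24)
net[7] = 32
net[8] = 39  (first piece 4, then net[4]=20)
net[9] = 43  (first piece 4, then net[5]=24)
One optimal plan: pieces 5 + 4 (1 cut) → €44 − €1 = €43.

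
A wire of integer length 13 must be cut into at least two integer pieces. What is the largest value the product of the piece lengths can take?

108

Define g[k] = max over 1≤i<k of i · max(k−i, g[k−i]); the inner max lets the remainder stay uncut if that's better.
g[2] = 1·max(1,0) = 1·1 = 1
g[3] = max(1·2, 2·1) = 2
g[4] = max(1·3, 2·2, 3·1) = 4
g[5] = max(1·4, 2·3, 3·2, 4·1) = 6
g[6] = max(1·6, 2·4, 3·3, 4·2, 5·1) = 9
g[7] = max(1·9, 2·6, 3·4, 4·3, 5·2, 6·1) = 12
g[8] = max(1·12, 2·9, 3·6, …, 6·2, 7·1) = 18
g[9] = max(1·18, 2·12, 3·9, …, 7·2, 8·1) = 27
g[10] = max(1·27, 2·18, 3·12, …, 8·2, 9·1) = 36
g[11] = max(1·36, 2·27, 3·18, …, 9·2, 10·1) = 54
g[12] = max(1·54, 2·36, 3·27, …, 10·2, 11·1) = 81
g[13] = max(1·81, 2·54, 3·36, …, 11·2, 12·1) = 108
One optimal split: 3 + 3 + 3 + 2 + 2; product 3·3·3·2·2 = 108.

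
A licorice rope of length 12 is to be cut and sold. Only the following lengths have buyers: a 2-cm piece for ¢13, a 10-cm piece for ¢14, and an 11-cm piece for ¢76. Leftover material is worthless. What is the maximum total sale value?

Build f[k] bottom-up: f[k] = max over allowed piece i of (p[i] + f[k−i]).
f[1] = 0
f[2] = 13
f[3] = 13
f[4] = 26  (first piece 2, then f[2]=13)
f[5] = 26
f[6] = 39  (first piece 2, then f[4]=26)
f[7] = 39
f[8] = 52  (first piece 2, then f[6]=39)
f[9] = 52
f[10] = 65  (first piece 2, then f[8]=52)
f[11] = 76
f[12] = 78  (first piece 2, then f[10]=65)
One optimal cutting: 2 + 2 + 2 + 2 + 2 + 2 → ¢78.

78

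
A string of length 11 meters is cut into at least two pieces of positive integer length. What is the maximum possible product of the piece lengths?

Define prod[k] = max over 1≤i<k of i · max(k−i, prod[k−i]); the inner max lets the remainder stay uncut if that's better.
prod[2] = 1·max(1,0) = 1·1 = 1
prod[3] = max(1·2, 2·1) = 2
prod[4] = max(1·3, 2·2, 3·1) = 4
prod[5] = max(1·4, 2·3, 3·2, 4·1) = 6
prod[6] = max(1·6, 2·4, 3·3, 4·2, 5·1) = 9
prod[7] = max(1·9, 2·6, 3·4, 4·3, 5·2, 6·1) = 12
prod[8] = max(1·12, 2·9, 3·6, …, 6·2, 7·1) = 18
prod[9] = max(1·18, 2·12, 3·9, …, 7·2, 8·1) = 27
prod[10] = max(1·27, 2·18, 3·12, …, 8·2, 9·1) = 36
prod[11] = max(1·36, 2·27, 3·18, …, 9·2, 10·1) = 54
One optimal split: 3 + 3 + 3 + 2; product 3·3·3·2 = 54.

54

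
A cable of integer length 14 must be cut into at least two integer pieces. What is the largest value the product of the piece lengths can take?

162

Fill P[k] for k=2..14: at each k try every first piece i and multiply by the better of (k−i) uncut or P[k−i].
P[2] = 1×max(1,0) = 1×1 = 1
P[3] = 1×max(2,1) = 1×2 = 2
P[4] = 2×max(2,1) = 2×2 = 4
P[5] = 2×max(3,2) = 2×3 = 6
P[6] = 3×max(3,2) = 3×3 = 9
P[7] = 2×max(5,6) = 2×6 = 12
P[8] = 2×max(6,9) = 2×9 = 18
P[9] = 3×max(6,9) = 3×9 = 27
P[10] = 2×max(8,18) = 2×18 = 36
P[11] = 2×max(9,27) = 2×27 = 54
P[12] = 3×max(9,27) = 3×27 = 81
P[13] = 2×max(11,54) = 2×54 = 108
P[14] = 2×max(12,81) = 2×81 = 162
One optimal split: 3 + 3 + 3 + 3 + 2; product 3×3×3×3×2 = 162.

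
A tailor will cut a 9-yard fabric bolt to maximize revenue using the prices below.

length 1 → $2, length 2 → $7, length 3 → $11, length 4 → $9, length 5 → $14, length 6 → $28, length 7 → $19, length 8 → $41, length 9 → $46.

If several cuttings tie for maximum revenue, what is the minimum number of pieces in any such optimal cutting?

Consider every possible first cut. r[k] is the best of p[i]+r[k−i] over all sellable i≤k.
r[1] = 2
r[2] = 7
r[3] = 11
r[4] = 14  (first piece 2, then r[2]=7)
r[5] = 18  (first piece 2, then r[3]=11)
r[6] = 28
r[7] = 30  (first piece 1, then r[6]=28)
r[8] = 41
r[9] = 46
Maximum revenue is $46.
Now minimize piece count subject to staying optimal: for each k, pieces[k] = 1 + min over i with p[i]+r[k−i]=r[k] of pieces[k−i].
pieces[6] = 1
pieces[7] = 2
pieces[8] = 1
pieces[9] = 1

1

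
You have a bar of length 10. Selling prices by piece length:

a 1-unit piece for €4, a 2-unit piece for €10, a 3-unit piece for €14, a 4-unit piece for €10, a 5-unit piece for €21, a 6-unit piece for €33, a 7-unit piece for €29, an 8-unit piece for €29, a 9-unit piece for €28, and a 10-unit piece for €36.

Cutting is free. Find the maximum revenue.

Consider every possible first cut. R[k] is the best of p[i]+R[k−i] over all sellable i≤k.
R[1] = 4
R[2] = 10
R[3] = 14  (first piece 1, then R[2]=10)
R[4] = 20  (first piece 2, then R[2]=10)
R[5] = 24  (first piece 1, then R[4]=20)
R[6] = 33
R[7] = 37  (first piece 1, then R[6]=33)
R[8] = 43  (first piece 2, then R[6]=33)
R[9] = 47  (first piece 1, then R[8]=43)
R[10] = 53  (first piece 2, then R[8]=43)
One optimal cutting: 6 + 2 + 2 → €33 + €10 + €10 = €53.

53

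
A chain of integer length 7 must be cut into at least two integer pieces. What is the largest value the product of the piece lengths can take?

Define g[k] = max over 1≤i<k of i · max(k−i, g[k−i]); the inner max lets the remainder stay uncut if that's better.
g[2] = 1·max(1,0) = 1·1 = 1
g[3] = 1·max(2,1) = 1·2 = 2
g[4] = 2·max(2,1) = 2·2 = 4
g[5] = 2·max(3,2) = 2·3 = 6
g[6] = 3·max(3,2) = 3·3 = 9
g[7] = 2·max(5,6) = 2·6 = 12
One optimal split: 3 + 2 + 2; product 3·2·2 = 12.

12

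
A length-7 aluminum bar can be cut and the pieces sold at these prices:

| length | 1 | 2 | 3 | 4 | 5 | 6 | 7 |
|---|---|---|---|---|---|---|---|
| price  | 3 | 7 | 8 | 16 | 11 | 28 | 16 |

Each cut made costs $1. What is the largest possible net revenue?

Build net[k] bottom-up: net[k] = max over allowed piece i of (p[i] + net[k−i]) − 1 per cut.
net[1] = 3
net[2] = max(3+3-1, 7+0) = 7
net[3] = max(3+7-1, 7+3-1, 8+0) = 9
net[4] = max(3+9-1, 7+7-1, 8+3-1, 16+0) = 16
net[5] = max(3+16-1, 7+9-1, 8+7-1, 16+3-1, 11+0) = 18
net[6] = max(3+18-1, 7+16-1, 8+9-1, 16+7-1, 11+3-1, 28+0) = 28
net[7] = max(3+28-1, 7+18-1, 8+16-1, …, 28+3-1, 16+0) = 30
One optimal plan: pieces 6 + 1 (1 cut) → $31 − $1 = $30.

30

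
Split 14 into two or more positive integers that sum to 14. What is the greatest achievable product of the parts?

162

Define f[k] = max over 1≤i<k of i · max(k−i, f[k−i]); the inner max lets the remainder stay uncut if that's better.
f[2] = 1×max(1,0) = 1×1 = 1
f[3] = max(1×2, 2×1) = 2
f[4] = max(1×3, 2×2, 3×1) = 4
f[5] = max(1×4, 2×3, 3×2, 4×1) = 6
f[6] = max(1×6, 2×4, 3×3, 4×2, 5×1) = 9
f[7] = max(1×9, 2×6, 3×4, 4×3, 5×2, 6×1) = 12
f[8] = max(1×12, 2×9, 3×6, …, 6×2, 7×1) = 18
f[9] = max(1×18, 2×12, 3×9, …, 7×2, 8×1) = 27
f[10] = max(1×27, 2×18, 3×12, …, 8×2, 9×1) = 36
f[11] = max(1×36, 2×27, 3×18, …, 9×2, 10×1) = 54
f[12] = max(1×54, 2×36, 3×27, …, 10×2, 11×1) = 81
f[13] = max(1×81, 2×54, 3×36, …, 11×2, 12×1) = 108
f[14] = max(1×108, 2×81, 3×54, …, 12×2, 13×1) = 162
One optimal split: 3 + 3 + 3 + 3 + 2; product 3×3×3×3×2 = 162.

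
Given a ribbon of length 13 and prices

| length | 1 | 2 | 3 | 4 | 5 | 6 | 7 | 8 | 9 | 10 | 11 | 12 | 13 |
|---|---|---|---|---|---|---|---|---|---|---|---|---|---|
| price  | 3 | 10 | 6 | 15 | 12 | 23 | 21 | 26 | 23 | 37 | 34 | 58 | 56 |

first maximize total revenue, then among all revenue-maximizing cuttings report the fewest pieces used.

7

Consider every possible first cut. r[k] is the best of p[i]+r[k−i] over all sellable i≤k.
r[1] = 3
r[2] = max(3+3, 10+0) = 10
r[3] = max(3+10, 10+3, 6+0) = 13
r[4] = max(3+13, 10+10, 6+3, 15+0) = 20
r[5] = max(3+20, 10+13, 6+10, 15+3, 12+0) = 23
r[6] = max(3+23, 10+20, 6+13, 15+10, 12+3, 23+0) = 30
r[7] = max(3+30, 10+23, 6+20, …, 23+3, 21+0) = 33
r[8] = max(3+33, 10+30, 6+23, …, 21+3, 26+0) = 40
r[9] = max(3+40, 10+33, 6+30, …, 26+3, 23+0) = 43
r[10] = max(3+43, 10+40, 6+33, …, 23+3, 37+0) = 50
r[11] = max(3+50, 10+43, 6+40, …, 37+3, 34+0) = 53
r[12] = max(3+53, 10+50, 6+43, …, 34+3, 58+0) = 60
r[13] = max(3+60, 10+53, 6+50, …, 58+3, 56+0) = 63
Maximum revenue is ¢63.
Now minimize piece count subject to staying optimal: for each k, pieces[k] = 1 + min over i with p[i]+r[k−i]=r[k] of pieces[k−i].
pieces[10] = 5
pieces[11] = 6
pieces[12] = 6
pieces[13] = 7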